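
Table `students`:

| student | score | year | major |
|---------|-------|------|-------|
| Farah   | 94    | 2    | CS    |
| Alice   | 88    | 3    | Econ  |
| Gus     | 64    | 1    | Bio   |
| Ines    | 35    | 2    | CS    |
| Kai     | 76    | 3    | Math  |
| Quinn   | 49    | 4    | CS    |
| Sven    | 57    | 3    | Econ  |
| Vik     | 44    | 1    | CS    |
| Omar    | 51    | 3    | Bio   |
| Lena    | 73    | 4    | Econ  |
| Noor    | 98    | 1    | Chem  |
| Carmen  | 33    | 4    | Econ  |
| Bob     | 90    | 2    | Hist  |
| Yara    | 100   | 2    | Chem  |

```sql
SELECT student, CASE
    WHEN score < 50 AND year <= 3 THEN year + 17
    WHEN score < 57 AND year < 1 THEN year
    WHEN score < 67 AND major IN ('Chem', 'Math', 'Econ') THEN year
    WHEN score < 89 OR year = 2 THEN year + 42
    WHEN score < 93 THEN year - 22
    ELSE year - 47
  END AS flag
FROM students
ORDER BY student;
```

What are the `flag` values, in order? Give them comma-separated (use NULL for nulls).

student=Alice: score < 89 OR year = 2 → 45
student=Bob: score < 89 OR year = 2 → 44
student=Carmen: score < 67 AND major IN ('Chem', 'Math', 'Econ') → 4
student=Farah: score < 89 OR year = 2 → 44
student=Gus: score < 89 OR year = 2 → 43
student=Ines: score < 50 AND year <= 3 → 19
student=Kai: score < 89 OR year = 2 → 45
student=Lena: score < 89 OR year = 2 → 46
student=Noor: ELSE → -46
student=Omar: score < 89 OR year = 2 → 45
student=Quinn: score < 89 OR year = 2 → 46
student=Sven: score < 67 AND major IN ('Chem', 'Math', 'Econ') → 3
student=Vik: score < 50 AND year <= 3 → 18
student=Yara: score < 89 OR year = 2 → 44

45, 44, 4, 44, 43, 19, 45, 46, -46, 45, 46, 3, 18, 44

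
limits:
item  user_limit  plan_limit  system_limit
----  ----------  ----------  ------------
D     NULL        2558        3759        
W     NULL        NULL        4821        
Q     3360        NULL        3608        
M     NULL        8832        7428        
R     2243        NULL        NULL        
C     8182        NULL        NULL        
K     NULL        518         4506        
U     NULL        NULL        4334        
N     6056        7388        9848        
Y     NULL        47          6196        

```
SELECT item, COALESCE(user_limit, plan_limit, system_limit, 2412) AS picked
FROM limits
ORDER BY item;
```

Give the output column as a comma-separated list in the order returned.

item=C: user_limit=8182 → 8182
item=D: user_limit=NULL, plan_limit=2558 → 2558
item=K: user_limit=NULL, plan_limit=518 → 518
item=M: user_limit=NULL, plan_limit=8832 → 8832
item=N: user_limit=6056 → 6056
item=Q: user_limit=3360 → 3360
item=R: user_limit=2243 → 2243
item=U: user_limit=NULL, plan_limit=NULL, system_limit=4334 → 4334
item=W: user_limit=NULL, plan_limit=NULL, system_limit=4821 → 4821
item=Y: user_limit=NULL, plan_limit=47 → 47

8182, 2558, 518, 8832, 6056, 3360, 2243, 4334, 4821, 47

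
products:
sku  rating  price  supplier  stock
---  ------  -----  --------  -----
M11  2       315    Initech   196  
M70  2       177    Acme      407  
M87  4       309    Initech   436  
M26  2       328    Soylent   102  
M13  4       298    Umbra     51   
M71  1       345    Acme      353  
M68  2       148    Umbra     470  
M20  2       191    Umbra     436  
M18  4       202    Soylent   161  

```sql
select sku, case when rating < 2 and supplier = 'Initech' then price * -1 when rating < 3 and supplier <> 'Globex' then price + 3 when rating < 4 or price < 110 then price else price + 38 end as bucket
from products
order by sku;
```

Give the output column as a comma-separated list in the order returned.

318, 336, 240, 194, 331, 151, 180, 348, 347

sku=M11: rating < 3 and supplier <> 'Globex' → 318
sku=M13: ELSE → 336
sku=M18: ELSE → 240
sku=M20: rating < 3 and supplier <> 'Globex' → 194
sku=M26: rating < 3 and supplier <> 'Globex' → 331
sku=M68: rating < 3 and supplier <> 'Globex' → 151
sku=M70: rating < 3 and supplier <> 'Globex' → 180
sku=M71: rating < 3 and supplier <> 'Globex' → 348
sku=M87: ELSE → 347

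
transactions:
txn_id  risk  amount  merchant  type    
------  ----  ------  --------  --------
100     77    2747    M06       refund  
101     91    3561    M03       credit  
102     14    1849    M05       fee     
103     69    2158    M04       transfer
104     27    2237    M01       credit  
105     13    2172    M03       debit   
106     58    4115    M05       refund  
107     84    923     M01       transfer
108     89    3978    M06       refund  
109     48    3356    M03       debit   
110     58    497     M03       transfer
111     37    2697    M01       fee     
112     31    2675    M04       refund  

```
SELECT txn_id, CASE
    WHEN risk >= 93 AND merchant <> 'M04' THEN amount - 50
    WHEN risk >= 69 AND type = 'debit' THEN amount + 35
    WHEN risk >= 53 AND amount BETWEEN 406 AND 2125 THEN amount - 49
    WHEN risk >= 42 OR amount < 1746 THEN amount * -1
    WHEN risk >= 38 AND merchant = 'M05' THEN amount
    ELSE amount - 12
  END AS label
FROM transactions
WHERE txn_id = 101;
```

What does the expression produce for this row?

txn_id = 101: risk=91, amount=3561, merchant=M03, type=credit.
risk >= 93 AND merchant <> 'M04' → false
risk >= 69 AND type = 'debit' → false
risk >= 53 AND amount BETWEEN 406 AND 2125 → false
risk >= 42 OR amount < 1746 → true → -3561

-3561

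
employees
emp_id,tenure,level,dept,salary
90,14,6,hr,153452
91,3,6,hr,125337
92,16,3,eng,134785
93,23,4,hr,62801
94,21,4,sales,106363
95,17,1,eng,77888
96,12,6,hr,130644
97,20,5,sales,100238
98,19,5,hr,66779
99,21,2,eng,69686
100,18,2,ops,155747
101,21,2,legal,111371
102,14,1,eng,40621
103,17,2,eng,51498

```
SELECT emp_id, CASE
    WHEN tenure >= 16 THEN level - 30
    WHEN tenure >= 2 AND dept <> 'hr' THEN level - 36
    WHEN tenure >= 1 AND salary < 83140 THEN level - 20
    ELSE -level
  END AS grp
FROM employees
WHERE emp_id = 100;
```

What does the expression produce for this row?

emp_id = 100: tenure=18, level=2, dept=ops, salary=155747.
tenure >= 16 → true → -28

-28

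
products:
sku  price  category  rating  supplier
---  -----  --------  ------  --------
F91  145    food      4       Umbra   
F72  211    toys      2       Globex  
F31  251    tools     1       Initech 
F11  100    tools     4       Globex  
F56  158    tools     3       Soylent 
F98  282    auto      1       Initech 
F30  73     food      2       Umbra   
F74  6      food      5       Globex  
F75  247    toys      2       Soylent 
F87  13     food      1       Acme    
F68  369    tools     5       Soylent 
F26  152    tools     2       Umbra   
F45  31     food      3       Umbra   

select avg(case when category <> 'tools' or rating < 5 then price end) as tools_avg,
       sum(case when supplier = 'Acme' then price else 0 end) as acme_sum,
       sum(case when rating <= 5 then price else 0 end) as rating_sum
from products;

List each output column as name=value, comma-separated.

[tools_avg: category <> 'tools' or rating < 5]
sku=F91: ✓ → 145
sku=F72: ✓ → 211
sku=F31: ✓ → 251
sku=F11: ✓ → 100
sku=F56: ✓ → 158
sku=F98: ✓ → 282
sku=F30: ✓ → 73
sku=F74: ✓ → 6
sku=F75: ✓ → 247
sku=F87: ✓ → 13
sku=F68: ✗
sku=F26: ✓ → 152
sku=F45: ✓ → 31
tools_avg = (145 + 211 + 251 + 100 + 158 + 282 + 73 + 6 + 247 + 13 + 152 + 31) / 12 = 139.0833333333
—
[acme_sum: supplier = 'Acme']
sku=F91: ✗
sku=F72: ✗
sku=F31: ✗
sku=F11: ✗
sku=F56: ✗
sku=F98: ✗
sku=F30: ✗
sku=F74: ✗
sku=F75: ✗
sku=F87: ✓ → 13
sku=F68: ✗
sku=F26: ✗
sku=F45: ✗
acme_sum = 13
—
[rating_sum: rating <= 5]
sku=F91: ✓ → 145
sku=F72: ✓ → 211
sku=F31: ✓ → 251
sku=F11: ✓ → 100
sku=F56: ✓ → 158
sku=F98: ✓ → 282
sku=F30: ✓ → 73
sku=F74: ✓ → 6
sku=F75: ✓ → 247
sku=F87: ✓ → 13
sku=F68: ✓ → 369
sku=F26: ✓ → 152
sku=F45: ✓ → 31
rating_sum = 145 + 211 + 251 + 100 + 158 + 282 + 73 + 6 + 247 + 13 + 369 + 152 + 31 = 2038

tools_avg=139.0833333333, acme_sum=13, rating_sum=2038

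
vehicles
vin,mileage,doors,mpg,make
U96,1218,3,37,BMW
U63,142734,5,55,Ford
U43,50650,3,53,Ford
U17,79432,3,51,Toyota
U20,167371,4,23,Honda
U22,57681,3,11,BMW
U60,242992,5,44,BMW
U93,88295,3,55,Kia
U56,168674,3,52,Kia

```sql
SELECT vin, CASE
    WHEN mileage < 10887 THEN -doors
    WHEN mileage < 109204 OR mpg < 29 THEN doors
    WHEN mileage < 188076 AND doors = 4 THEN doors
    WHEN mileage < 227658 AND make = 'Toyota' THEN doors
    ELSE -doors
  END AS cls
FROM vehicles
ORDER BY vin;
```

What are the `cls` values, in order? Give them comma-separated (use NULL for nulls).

3, 4, 3, 3, -3, -5, -5, 3, -3

vin=U17: mileage < 109204 OR mpg < 29 → 3
vin=U20: mileage < 109204 OR mpg < 29 → 4
vin=U22: mileage < 109204 OR mpg < 29 → 3
vin=U43: mileage < 109204 OR mpg < 29 → 3
vin=U56: ELSE → -3
vin=U60: ELSE → -5
vin=U63: ELSE → -5
vin=U93: mileage < 109204 OR mpg < 29 → 3
vin=U96: mileage < 10887 → -3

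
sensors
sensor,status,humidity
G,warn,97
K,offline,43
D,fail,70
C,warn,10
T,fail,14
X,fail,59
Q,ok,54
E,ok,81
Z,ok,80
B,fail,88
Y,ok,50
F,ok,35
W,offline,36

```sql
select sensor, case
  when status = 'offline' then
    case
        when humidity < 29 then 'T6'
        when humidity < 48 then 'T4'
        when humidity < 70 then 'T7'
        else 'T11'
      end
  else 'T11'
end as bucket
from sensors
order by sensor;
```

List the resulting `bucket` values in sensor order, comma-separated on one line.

sensor=B: status='fail' → outer ELSE → T11
sensor=C: status='warn' → outer ELSE → T11
sensor=D: status='fail' → outer ELSE → T11
sensor=E: status='ok' → outer ELSE → T11
sensor=F: status='ok' → outer ELSE → T11
sensor=G: status='warn' → outer ELSE → T11
sensor=K: status='offline' → inner[humidity < 48] → T4
sensor=Q: status='ok' → outer ELSE → T11
sensor=T: status='fail' → outer ELSE → T11
sensor=W: status='offline' → inner[humidity < 48] → T4
sensor=X: status='fail' → outer ELSE → T11
sensor=Y: status='ok' → outer ELSE → T11
sensor=Z: status='ok' → outer ELSE → T11

T11, T11, T11, T11, T11, T11, T4, T11, T11, T4, T11, T11, T11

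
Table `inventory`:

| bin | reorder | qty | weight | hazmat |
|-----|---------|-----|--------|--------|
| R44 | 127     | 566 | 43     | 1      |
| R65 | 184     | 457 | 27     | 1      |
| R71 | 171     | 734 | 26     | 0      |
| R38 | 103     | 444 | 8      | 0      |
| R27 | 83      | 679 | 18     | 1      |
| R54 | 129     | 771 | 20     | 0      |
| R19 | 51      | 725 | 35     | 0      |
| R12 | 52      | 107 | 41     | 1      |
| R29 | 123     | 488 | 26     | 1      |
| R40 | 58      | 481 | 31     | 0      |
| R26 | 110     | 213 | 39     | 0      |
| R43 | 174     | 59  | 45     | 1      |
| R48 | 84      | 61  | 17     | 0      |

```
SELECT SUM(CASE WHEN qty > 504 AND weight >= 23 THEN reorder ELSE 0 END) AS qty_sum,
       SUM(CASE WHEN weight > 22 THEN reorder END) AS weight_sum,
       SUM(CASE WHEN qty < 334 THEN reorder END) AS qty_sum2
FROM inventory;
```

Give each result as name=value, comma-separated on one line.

[qty_sum: qty > 504 AND weight >= 23]
bin=R44: ✓ → 127
bin=R65: ✗
bin=R71: ✓ → 171
bin=R38: ✗
bin=R27: ✗
bin=R54: ✗
bin=R19: ✓ → 51
bin=R12: ✗
bin=R29: ✗
bin=R40: ✗
bin=R26: ✗
bin=R43: ✗
bin=R48: ✗
qty_sum = 127 + 171 + 51 = 349
—
[weight_sum: weight > 22]
bin=R44: ✓ → 127
bin=R65: ✓ → 184
bin=R71: ✓ → 171
bin=R38: ✗
bin=R27: ✗
bin=R54: ✗
bin=R19: ✓ → 51
bin=R12: ✓ → 52
bin=R29: ✓ → 123
bin=R40: ✓ → 58
bin=R26: ✓ → 110
bin=R43: ✓ → 174
bin=R48: ✗
weight_sum = 127 + 184 + 171 + 51 + 52 + 123 + 58 + 110 + 174 = 1050
—
[qty_sum2: qty < 334]
bin=R44: ✗
bin=R65: ✗
bin=R71: ✗
bin=R38: ✗
bin=R27: ✗
bin=R54: ✗
bin=R19: ✗
bin=R12: ✓ → 52
bin=R29: ✗
bin=R40: ✗
bin=R26: ✓ → 110
bin=R43: ✓ → 174
bin=R48: ✓ → 84
qty_sum2 = 52 + 110 + 174 + 84 = 420

qty_sum=349, weight_sum=1050, qty_sum2=420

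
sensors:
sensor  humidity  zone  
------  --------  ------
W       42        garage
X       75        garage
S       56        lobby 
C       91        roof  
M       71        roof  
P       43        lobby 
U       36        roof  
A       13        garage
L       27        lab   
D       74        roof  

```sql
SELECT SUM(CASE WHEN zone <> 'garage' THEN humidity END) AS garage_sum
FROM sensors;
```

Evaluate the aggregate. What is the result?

398

sensor=W: ✗
sensor=X: ✗
sensor=S: ✓ → 56
sensor=C: ✓ → 91
sensor=M: ✓ → 71
sensor=P: ✓ → 43
sensor=U: ✓ → 36
sensor=A: ✗
sensor=L: ✓ → 27
sensor=D: ✓ → 74
garage_sum = 56 + 91 + 71 + 43 + 36 + 27 + 74 = 398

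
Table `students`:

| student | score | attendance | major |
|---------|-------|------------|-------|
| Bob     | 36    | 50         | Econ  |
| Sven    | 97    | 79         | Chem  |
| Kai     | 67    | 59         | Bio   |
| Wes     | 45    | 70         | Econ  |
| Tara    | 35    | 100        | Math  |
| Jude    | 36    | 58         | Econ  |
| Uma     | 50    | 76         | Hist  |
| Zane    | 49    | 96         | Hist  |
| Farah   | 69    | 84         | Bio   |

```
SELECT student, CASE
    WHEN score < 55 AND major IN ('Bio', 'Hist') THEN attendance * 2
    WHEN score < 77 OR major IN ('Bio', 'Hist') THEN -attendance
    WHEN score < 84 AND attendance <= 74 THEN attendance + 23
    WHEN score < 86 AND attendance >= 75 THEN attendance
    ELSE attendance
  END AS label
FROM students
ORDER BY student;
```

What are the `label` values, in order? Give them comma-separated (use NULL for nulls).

student=Bob: score < 77 OR major IN ('Bio', 'Hist') → -50
student=Farah: score < 77 OR major IN ('Bio', 'Hist') → -84
student=Jude: score < 77 OR major IN ('Bio', 'Hist') → -58
student=Kai: score < 77 OR major IN ('Bio', 'Hist') → -59
student=Sven: ELSE → 79
student=Tara: score < 77 OR major IN ('Bio', 'Hist') → -100
student=Uma: score < 55 AND major IN ('Bio', 'Hist') → 152
student=Wes: score < 77 OR major IN ('Bio', 'Hist') → -70
student=Zane: score < 55 AND major IN ('Bio', 'Hist') → 192

-50, -84, -58, -59, 79, -100, 152, -70, 192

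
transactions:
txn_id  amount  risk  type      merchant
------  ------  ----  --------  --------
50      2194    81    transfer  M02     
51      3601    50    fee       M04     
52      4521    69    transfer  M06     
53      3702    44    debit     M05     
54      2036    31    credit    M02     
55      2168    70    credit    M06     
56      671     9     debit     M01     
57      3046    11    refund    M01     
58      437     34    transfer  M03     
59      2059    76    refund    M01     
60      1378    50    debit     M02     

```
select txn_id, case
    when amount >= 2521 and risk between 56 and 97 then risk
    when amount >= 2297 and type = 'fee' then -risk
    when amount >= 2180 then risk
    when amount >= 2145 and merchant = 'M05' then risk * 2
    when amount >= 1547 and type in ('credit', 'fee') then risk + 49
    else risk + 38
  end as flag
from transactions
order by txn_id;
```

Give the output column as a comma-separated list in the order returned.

81, -50, 69, 44, 80, 119, 47, 11, 72, 114, 88

txn_id=50: amount >= 2180 → 81
txn_id=51: amount >= 2297 and type = 'fee' → -50
txn_id=52: amount >= 2521 and risk between 56 and 97 → 69
txn_id=53: amount >= 2180 → 44
txn_id=54: amount >= 1547 and type in ('credit', 'fee') → 80
txn_id=55: amount >= 1547 and type in ('credit', 'fee') → 119
txn_id=56: ELSE → 47
txn_id=57: amount >= 2180 → 11
txn_id=58: ELSE → 72
txn_id=59: ELSE → 114
txn_id=60: ELSE → 88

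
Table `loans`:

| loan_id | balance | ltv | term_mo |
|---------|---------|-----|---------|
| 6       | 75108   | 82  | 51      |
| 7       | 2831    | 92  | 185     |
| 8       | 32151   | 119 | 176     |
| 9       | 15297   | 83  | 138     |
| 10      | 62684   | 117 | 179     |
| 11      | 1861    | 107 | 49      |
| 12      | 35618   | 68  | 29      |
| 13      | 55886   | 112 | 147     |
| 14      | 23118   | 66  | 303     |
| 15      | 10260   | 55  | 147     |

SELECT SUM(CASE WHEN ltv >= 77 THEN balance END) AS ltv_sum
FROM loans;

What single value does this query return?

loan_id=6: ✓ → 75108
loan_id=7: ✓ → 2831
loan_id=8: ✓ → 32151
loan_id=9: ✓ → 15297
loan_id=10: ✓ → 62684
loan_id=11: ✓ → 1861
loan_id=12: ✗
loan_id=13: ✓ → 55886
loan_id=14: ✗
loan_id=15: ✗
ltv_sum = 75108 + 2831 + 32151 + 15297 + 62684 + 1861 + 55886 = 245818

245818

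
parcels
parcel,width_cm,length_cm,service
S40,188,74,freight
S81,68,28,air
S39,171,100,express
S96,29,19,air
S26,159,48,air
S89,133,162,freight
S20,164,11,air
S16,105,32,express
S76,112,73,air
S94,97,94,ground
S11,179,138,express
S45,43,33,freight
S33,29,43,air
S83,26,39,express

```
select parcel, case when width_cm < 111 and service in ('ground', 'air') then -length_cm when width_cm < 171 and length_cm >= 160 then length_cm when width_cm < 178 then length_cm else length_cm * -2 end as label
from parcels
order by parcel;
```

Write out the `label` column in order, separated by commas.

-276, 32, 11, 48, -43, 100, -148, 33, 73, -28, 39, 162, -94, -19

parcel=S11: ELSE → -276
parcel=S16: width_cm < 178 → 32
parcel=S20: width_cm < 178 → 11
parcel=S26: width_cm < 178 → 48
parcel=S33: width_cm < 111 and service in ('ground', 'air') → -43
parcel=S39: width_cm < 178 → 100
parcel=S40: ELSE → -148
parcel=S45: width_cm < 178 → 33
parcel=S76: width_cm < 178 → 73
parcel=S81: width_cm < 111 and service in ('ground', 'air') → -28
parcel=S83: width_cm < 178 → 39
parcel=S89: width_cm < 171 and length_cm >= 160 → 162
parcel=S94: width_cm < 111 and service in ('ground', 'air') → -94
parcel=S96: width_cm < 111 and service in ('ground', 'air') → -19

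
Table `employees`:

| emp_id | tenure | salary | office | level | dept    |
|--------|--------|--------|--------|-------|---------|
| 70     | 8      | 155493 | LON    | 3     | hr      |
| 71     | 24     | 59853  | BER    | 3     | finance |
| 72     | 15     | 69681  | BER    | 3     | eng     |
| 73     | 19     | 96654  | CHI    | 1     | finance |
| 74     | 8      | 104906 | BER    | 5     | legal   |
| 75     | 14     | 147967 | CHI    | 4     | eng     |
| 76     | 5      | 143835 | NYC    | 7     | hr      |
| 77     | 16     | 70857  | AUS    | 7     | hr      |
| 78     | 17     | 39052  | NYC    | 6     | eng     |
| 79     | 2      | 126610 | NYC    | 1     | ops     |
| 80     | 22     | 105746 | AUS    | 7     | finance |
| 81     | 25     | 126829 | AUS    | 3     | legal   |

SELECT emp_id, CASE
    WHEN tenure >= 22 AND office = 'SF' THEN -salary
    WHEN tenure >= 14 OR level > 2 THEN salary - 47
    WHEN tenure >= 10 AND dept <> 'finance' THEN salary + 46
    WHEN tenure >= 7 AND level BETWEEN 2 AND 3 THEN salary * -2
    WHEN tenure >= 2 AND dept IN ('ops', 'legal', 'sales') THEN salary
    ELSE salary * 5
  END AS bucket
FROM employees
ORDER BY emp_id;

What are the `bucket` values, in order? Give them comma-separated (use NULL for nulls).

155446, 59806, 69634, 96607, 104859, 147920, 143788, 70810, 39005, 126610, 105699, 126782

emp_id=70: tenure >= 14 OR level > 2 → 155446
emp_id=71: tenure >= 14 OR level > 2 → 59806
emp_id=72: tenure >= 14 OR level > 2 → 69634
emp_id=73: tenure >= 14 OR level > 2 → 96607
emp_id=74: tenure >= 14 OR level > 2 → 104859
emp_id=75: tenure >= 14 OR level > 2 → 147920
emp_id=76: tenure >= 14 OR level > 2 → 143788
emp_id=77: tenure >= 14 OR level > 2 → 70810
emp_id=78: tenure >= 14 OR level > 2 → 39005
emp_id=79: tenure >= 2 AND dept IN ('ops', 'legal', 'sales') → 126610
emp_id=80: tenure >= 14 OR level > 2 → 105699
emp_id=81: tenure >= 14 OR level > 2 → 126782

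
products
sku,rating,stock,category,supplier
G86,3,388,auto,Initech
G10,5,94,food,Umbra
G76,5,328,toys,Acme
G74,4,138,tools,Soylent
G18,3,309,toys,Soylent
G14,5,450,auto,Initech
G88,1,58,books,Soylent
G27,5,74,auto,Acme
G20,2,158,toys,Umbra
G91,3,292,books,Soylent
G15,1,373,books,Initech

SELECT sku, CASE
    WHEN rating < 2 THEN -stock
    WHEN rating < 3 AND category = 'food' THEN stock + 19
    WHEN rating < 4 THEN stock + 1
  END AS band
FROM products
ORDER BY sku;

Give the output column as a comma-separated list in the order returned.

sku=G10: (no match → NULL) → NULL
sku=G14: (no match → NULL) → NULL
sku=G15: rating < 2 → -373
sku=G18: rating < 4 → 310
sku=G20: rating < 4 → 159
sku=G27: (no match → NULL) → NULL
sku=G74: (no match → NULL) → NULL
sku=G76: (no match → NULL) → NULL
sku=G86: rating < 4 → 389
sku=G88: rating < 2 → -58
sku=G91: rating < 4 → 293

NULL, NULL, -373, 310, 159, NULL, NULL, NULL, 389, -58, 293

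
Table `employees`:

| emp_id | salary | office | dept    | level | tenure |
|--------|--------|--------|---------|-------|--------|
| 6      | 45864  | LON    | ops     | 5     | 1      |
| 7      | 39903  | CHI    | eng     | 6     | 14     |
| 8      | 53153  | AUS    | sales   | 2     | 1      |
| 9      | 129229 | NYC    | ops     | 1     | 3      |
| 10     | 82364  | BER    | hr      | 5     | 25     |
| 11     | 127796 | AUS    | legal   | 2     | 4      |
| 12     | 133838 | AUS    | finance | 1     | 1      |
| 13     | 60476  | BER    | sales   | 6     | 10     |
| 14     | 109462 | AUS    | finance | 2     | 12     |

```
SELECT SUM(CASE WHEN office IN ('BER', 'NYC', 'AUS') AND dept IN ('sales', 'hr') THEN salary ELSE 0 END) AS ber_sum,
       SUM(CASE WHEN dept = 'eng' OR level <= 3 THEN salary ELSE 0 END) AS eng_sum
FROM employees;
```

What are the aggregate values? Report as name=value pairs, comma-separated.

[ber_sum: office IN ('BER', 'NYC', 'AUS') AND dept IN ('sales', 'hr')]
emp_id=6: ✗
emp_id=7: ✗
emp_id=8: ✓ → 53153
emp_id=9: ✗
emp_id=10: ✓ → 82364
emp_id=11: ✗
emp_id=12: ✗
emp_id=13: ✓ → 60476
emp_id=14: ✗
ber_sum = 53153 + 82364 + 60476 = 195993
—
[eng_sum: dept = 'eng' OR level <= 3]
emp_id=6: ✗
emp_id=7: ✓ → 39903
emp_id=8: ✓ → 53153
emp_id=9: ✓ → 129229
emp_id=10: ✗
emp_id=11: ✓ → 127796
emp_id=12: ✓ → 133838
emp_id=13: ✗
emp_id=14: ✓ → 109462
eng_sum = 39903 + 53153 + 129229 + 127796 + 133838 + 109462 = 593381

ber_sum=195993, eng_sum=593381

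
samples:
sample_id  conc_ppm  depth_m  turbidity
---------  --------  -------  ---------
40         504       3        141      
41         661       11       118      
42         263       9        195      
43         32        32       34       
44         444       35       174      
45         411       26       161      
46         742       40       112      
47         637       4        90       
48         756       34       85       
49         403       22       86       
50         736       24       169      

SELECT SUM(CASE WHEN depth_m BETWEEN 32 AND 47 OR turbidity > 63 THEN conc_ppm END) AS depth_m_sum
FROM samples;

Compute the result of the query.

5589

sample_id=40: ✓ → 504
sample_id=41: ✓ → 661
sample_id=42: ✓ → 263
sample_id=43: ✓ → 32
sample_id=44: ✓ → 444
sample_id=45: ✓ → 411
sample_id=46: ✓ → 742
sample_id=47: ✓ → 637
sample_id=48: ✓ → 756
sample_id=49: ✓ → 403
sample_id=50: ✓ → 736
depth_m_sum = 504 + 661 + 263 + 32 + 444 + 411 + 742 + 637 + 756 + 403 + 736 = 5589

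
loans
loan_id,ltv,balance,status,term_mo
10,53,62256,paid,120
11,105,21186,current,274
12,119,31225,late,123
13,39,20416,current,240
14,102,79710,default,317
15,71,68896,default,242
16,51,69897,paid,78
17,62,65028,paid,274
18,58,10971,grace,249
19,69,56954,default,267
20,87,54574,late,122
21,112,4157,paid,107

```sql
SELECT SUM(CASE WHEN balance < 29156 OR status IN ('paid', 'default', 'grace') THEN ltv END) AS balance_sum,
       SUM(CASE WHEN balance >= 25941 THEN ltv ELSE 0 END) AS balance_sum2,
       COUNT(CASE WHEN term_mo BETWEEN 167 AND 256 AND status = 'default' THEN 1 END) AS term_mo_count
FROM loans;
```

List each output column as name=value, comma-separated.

[balance_sum: balance < 29156 OR status IN ('paid', 'default', 'grace')]
loan_id=10: ✓ → 53
loan_id=11: ✓ → 105
loan_id=12: ✗
loan_id=13: ✓ → 39
loan_id=14: ✓ → 102
loan_id=15: ✓ → 71
loan_id=16: ✓ → 51
loan_id=17: ✓ → 62
loan_id=18: ✓ → 58
loan_id=19: ✓ → 69
loan_id=20: ✗
loan_id=21: ✓ → 112
balance_sum = 53 + 105 + 39 + 102 + 71 + 51 + 62 + 58 + 69 + 112 = 722
—
[balance_sum2: balance >= 25941]
loan_id=10: ✓ → 53
loan_id=11: ✗
loan_id=12: ✓ → 119
loan_id=13: ✗
loan_id=14: ✓ → 102
loan_id=15: ✓ → 71
loan_id=16: ✓ → 51
loan_id=17: ✓ → 62
loan_id=18: ✗
loan_id=19: ✓ → 69
loan_id=20: ✓ → 87
loan_id=21: ✗
balance_sum2 = 53 + 119 + 102 + 71 + 51 + 62 + 69 + 87 = 614
—
[term_mo_count: term_mo BETWEEN 167 AND 256 AND status = 'default']
loan_id=10: ✗
loan_id=11: ✗
loan_id=12: ✗
loan_id=13: ✗
loan_id=14: ✗
loan_id=15: ✓ → 1
loan_id=16: ✗
loan_id=17: ✗
loan_id=18: ✗
loan_id=19: ✗
loan_id=20: ✗
loan_id=21: ✗
term_mo_count = COUNT(1) = 1

balance_sum=722, balance_sum2=614, term_mo_count=1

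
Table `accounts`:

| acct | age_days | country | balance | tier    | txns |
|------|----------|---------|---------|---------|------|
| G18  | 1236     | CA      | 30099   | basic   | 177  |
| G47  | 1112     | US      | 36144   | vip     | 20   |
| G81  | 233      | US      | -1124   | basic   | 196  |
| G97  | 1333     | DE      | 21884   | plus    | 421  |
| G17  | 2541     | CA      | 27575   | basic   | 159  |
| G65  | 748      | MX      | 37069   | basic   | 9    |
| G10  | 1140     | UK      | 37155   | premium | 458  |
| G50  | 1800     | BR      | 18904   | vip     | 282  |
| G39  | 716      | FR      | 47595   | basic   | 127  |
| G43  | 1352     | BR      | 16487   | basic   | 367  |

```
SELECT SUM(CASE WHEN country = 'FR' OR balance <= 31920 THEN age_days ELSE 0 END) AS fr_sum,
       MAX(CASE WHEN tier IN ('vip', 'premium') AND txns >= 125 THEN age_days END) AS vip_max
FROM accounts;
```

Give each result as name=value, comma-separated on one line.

[fr_sum: country = 'FR' OR balance <= 31920]
acct=G18: ✓ → 1236
acct=G47: ✗
acct=G81: ✓ → 233
acct=G97: ✓ → 1333
acct=G17: ✓ → 2541
acct=G65: ✗
acct=G10: ✗
acct=G50: ✓ → 1800
acct=G39: ✓ → 716
acct=G43: ✓ → 1352
fr_sum = 1236 + 233 + 1333 + 2541 + 1800 + 716 + 1352 = 9211
—
[vip_max: tier IN ('vip', 'premium') AND txns >= 125]
acct=G18: ✗
acct=G47: ✗
acct=G81: ✗
acct=G97: ✗
acct=G17: ✗
acct=G65: ✗
acct=G10: ✓ → 1140
acct=G50: ✓ → 1800
acct=G39: ✗
acct=G43: ✗
vip_max = MAX(1140, 1800) = 1800

fr_sum=9211, vip_max=1800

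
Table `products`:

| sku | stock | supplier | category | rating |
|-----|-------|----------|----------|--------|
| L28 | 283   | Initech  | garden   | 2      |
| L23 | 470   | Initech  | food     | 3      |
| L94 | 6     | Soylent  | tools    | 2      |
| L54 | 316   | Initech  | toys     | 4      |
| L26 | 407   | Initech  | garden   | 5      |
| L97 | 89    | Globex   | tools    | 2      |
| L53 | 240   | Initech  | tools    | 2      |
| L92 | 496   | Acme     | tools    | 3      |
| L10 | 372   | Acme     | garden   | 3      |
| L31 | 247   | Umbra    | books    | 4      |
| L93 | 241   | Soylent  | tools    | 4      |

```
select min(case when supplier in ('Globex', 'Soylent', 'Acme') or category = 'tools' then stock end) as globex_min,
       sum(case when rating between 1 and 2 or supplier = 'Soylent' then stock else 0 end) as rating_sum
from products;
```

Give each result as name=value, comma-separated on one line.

[globex_min: supplier in ('Globex', 'Soylent', 'Acme') or category = 'tools']
sku=L28: ✗
sku=L23: ✗
sku=L94: ✓ → 6
sku=L54: ✗
sku=L26: ✗
sku=L97: ✓ → 89
sku=L53: ✓ → 240
sku=L92: ✓ → 496
sku=L10: ✓ → 372
sku=L31: ✗
sku=L93: ✓ → 241
globex_min = MIN(6, 89, 240, 496, 372, 241) = 6
—
[rating_sum: rating between 1 and 2 or supplier = 'Soylent']
sku=L28: ✓ → 283
sku=L23: ✗
sku=L94: ✓ → 6
sku=L54: ✗
sku=L26: ✗
sku=L97: ✓ → 89
sku=L53: ✓ → 240
sku=L92: ✗
sku=L10: ✗
sku=L31: ✗
sku=L93: ✓ → 241
rating_sum = 283 + 6 + 89 + 240 + 241 = 859

globex_min=6, rating_sum=859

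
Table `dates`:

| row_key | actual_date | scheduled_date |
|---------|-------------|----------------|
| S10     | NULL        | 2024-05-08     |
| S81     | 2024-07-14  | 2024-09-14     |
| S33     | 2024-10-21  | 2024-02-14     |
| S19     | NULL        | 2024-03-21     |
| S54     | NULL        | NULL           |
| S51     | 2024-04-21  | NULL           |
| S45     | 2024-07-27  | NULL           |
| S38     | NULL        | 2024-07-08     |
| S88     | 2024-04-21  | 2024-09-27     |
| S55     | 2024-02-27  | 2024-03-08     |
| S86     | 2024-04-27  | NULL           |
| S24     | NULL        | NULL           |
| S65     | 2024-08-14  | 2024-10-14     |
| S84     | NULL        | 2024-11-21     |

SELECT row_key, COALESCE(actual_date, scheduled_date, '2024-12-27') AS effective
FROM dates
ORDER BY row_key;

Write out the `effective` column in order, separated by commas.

row_key=S10: actual_date=NULL, scheduled_date=2024-05-08 → 2024-05-08
row_key=S19: actual_date=NULL, scheduled_date=2024-03-21 → 2024-03-21
row_key=S24: actual_date=NULL, scheduled_date=NULL, → literal 2024-12-27 → 2024-12-27
row_key=S33: actual_date=2024-10-21 → 2024-10-21
row_key=S38: actual_date=NULL, scheduled_date=2024-07-08 → 2024-07-08
row_key=S45: actual_date=2024-07-27 → 2024-07-27
row_key=S51: actual_date=2024-04-21 → 2024-04-21
row_key=S54: actual_date=NULL, scheduled_date=NULL, → literal 2024-12-27 → 2024-12-27
row_key=S55: actual_date=2024-02-27 → 2024-02-27
row_key=S65: actual_date=2024-08-14 → 2024-08-14
row_key=S81: actual_date=2024-07-14 → 2024-07-14
row_key=S84: actual_date=NULL, scheduled_date=2024-11-21 → 2024-11-21
row_key=S86: actual_date=2024-04-27 → 2024-04-27
row_key=S88: actual_date=2024-04-21 → 2024-04-21

2024-05-08, 2024-03-21, 2024-12-27, 2024-10-21, 2024-07-08, 2024-07-27, 2024-04-21, 2024-12-27, 2024-02-27, 2024-08-14, 2024-07-14, 2024-11-21, 2024-04-27, 2024-04-21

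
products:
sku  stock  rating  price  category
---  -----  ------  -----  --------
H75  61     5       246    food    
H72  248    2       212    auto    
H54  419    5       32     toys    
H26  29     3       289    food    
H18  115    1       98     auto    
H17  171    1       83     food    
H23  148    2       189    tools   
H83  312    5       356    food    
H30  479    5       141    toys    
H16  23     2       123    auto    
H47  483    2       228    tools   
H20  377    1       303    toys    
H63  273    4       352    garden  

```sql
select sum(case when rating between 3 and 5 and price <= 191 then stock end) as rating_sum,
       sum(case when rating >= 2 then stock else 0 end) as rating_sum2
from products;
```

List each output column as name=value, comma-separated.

rating_sum=898, rating_sum2=2475

[rating_sum: rating between 3 and 5 and price <= 191]
sku=H75: ✗
sku=H72: ✗
sku=H54: ✓ → 419
sku=H26: ✗
sku=H18: ✗
sku=H17: ✗
sku=H23: ✗
sku=H83: ✗
sku=H30: ✓ → 479
sku=H16: ✗
sku=H47: ✗
sku=H20: ✗
sku=H63: ✗
rating_sum = 419 + 479 = 898
—
[rating_sum2: rating >= 2]
sku=H75: ✓ → 61
sku=H72: ✓ → 248
sku=H54: ✓ → 419
sku=H26: ✓ → 29
sku=H18: ✗
sku=H17: ✗
sku=H23: ✓ → 148
sku=H83: ✓ → 312
sku=H30: ✓ → 479
sku=H16: ✓ → 23
sku=H47: ✓ → 483
sku=H20: ✗
sku=H63: ✓ → 273
rating_sum2 = 61 + 248 + 419 + 29 + 148 + 312 + 479 + 23 + 483 + 273 = 2475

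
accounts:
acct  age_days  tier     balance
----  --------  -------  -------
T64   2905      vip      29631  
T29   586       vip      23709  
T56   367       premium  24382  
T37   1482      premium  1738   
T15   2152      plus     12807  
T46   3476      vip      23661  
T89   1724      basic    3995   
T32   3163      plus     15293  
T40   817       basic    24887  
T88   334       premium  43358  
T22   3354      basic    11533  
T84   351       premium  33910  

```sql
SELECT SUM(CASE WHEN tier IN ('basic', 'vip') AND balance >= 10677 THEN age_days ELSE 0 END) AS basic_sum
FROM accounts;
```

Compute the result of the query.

11138

acct=T64: ✓ → 2905
acct=T29: ✓ → 586
acct=T56: ✗
acct=T37: ✗
acct=T15: ✗
acct=T46: ✓ → 3476
acct=T89: ✗
acct=T32: ✗
acct=T40: ✓ → 817
acct=T88: ✗
acct=T22: ✓ → 3354
acct=T84: ✗
basic_sum = 2905 + 586 + 3476 + 817 + 3354 = 11138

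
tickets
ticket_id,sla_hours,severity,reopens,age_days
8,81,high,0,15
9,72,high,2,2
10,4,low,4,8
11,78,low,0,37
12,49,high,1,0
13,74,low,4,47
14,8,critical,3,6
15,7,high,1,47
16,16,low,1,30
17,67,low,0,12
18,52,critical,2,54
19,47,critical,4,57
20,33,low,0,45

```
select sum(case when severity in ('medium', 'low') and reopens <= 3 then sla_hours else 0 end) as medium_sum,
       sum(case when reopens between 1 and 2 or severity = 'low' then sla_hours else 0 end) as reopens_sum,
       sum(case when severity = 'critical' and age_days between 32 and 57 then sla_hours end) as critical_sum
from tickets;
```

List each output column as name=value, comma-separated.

medium_sum=194, reopens_sum=452, critical_sum=99

[medium_sum: severity in ('medium', 'low') and reopens <= 3]
ticket_id=8: ✗
ticket_id=9: ✗
ticket_id=10: ✗
ticket_id=11: ✓ → 78
ticket_id=12: ✗
ticket_id=13: ✗
ticket_id=14: ✗
ticket_id=15: ✗
ticket_id=16: ✓ → 16
ticket_id=17: ✓ → 67
ticket_id=18: ✗
ticket_id=19: ✗
ticket_id=20: ✓ → 33
medium_sum = 78 + 16 + 67 + 33 = 194
—
[reopens_sum: reopens between 1 and 2 or severity = 'low']
ticket_id=8: ✗
ticket_id=9: ✓ → 72
ticket_id=10: ✓ → 4
ticket_id=11: ✓ → 78
ticket_id=12: ✓ → 49
ticket_id=13: ✓ → 74
ticket_id=14: ✗
ticket_id=15: ✓ → 7
ticket_id=16: ✓ → 16
ticket_id=17: ✓ → 67
ticket_id=18: ✓ → 52
ticket_id=19: ✗
ticket_id=20: ✓ → 33
reopens_sum = 72 + 4 + 78 + 49 + 74 + 7 + 16 + 67 + 52 + 33 = 452
—
[critical_sum: severity = 'critical' and age_days between 32 and 57]
ticket_id=8: ✗
ticket_id=9: ✗
ticket_id=10: ✗
ticket_id=11: ✗
ticket_id=12: ✗
ticket_id=13: ✗
ticket_id=14: ✗
ticket_id=15: ✗
ticket_id=16: ✗
ticket_id=17: ✗
ticket_id=18: ✓ → 52
ticket_id=19: ✓ → 47
ticket_id=20: ✗
critical_sum = 52 + 47 = 99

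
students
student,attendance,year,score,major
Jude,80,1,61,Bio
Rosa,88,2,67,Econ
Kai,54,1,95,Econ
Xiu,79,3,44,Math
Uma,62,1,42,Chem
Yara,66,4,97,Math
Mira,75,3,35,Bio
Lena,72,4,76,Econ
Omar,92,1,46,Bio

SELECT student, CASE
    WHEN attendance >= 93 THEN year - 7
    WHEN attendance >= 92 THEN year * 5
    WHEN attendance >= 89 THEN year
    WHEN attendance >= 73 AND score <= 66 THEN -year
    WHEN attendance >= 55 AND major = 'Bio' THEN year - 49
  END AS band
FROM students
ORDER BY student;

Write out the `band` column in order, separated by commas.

-1, NULL, NULL, -3, 5, NULL, NULL, -3, NULL

student=Jude: attendance >= 73 AND score <= 66 → -1
student=Kai: (no match → NULL) → NULL
student=Lena: (no match → NULL) → NULL
student=Mira: attendance >= 73 AND score <= 66 → -3
student=Omar: attendance >= 92 → 5
student=Rosa: (no match → NULL) → NULL
student=Uma: (no match → NULL) → NULL
student=Xiu: attendance >= 73 AND score <= 66 → -3
student=Yara: (no match → NULL) → NULL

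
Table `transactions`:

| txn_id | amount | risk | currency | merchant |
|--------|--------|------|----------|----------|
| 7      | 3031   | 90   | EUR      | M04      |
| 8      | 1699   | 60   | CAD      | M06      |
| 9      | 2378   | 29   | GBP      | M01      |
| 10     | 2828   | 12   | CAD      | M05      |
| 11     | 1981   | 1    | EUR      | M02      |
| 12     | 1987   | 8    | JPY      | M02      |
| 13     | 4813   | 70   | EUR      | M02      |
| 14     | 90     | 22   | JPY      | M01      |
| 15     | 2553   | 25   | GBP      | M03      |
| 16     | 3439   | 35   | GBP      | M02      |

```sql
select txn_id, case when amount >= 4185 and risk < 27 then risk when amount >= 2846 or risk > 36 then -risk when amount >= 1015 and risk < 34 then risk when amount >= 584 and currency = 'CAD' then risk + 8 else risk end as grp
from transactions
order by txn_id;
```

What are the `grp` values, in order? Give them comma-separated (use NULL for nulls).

-90, -60, 29, 12, 1, 8, -70, 22, 25, -35

txn_id=7: amount >= 2846 or risk > 36 → -90
txn_id=8: amount >= 2846 or risk > 36 → -60
txn_id=9: amount >= 1015 and risk < 34 → 29
txn_id=10: amount >= 1015 and risk < 34 → 12
txn_id=11: amount >= 1015 and risk < 34 → 1
txn_id=12: amount >= 1015 and risk < 34 → 8
txn_id=13: amount >= 2846 or risk > 36 → -70
txn_id=14: ELSE → 22
txn_id=15: amount >= 1015 and risk < 34 → 25
txn_id=16: amount >= 2846 or risk > 36 → -35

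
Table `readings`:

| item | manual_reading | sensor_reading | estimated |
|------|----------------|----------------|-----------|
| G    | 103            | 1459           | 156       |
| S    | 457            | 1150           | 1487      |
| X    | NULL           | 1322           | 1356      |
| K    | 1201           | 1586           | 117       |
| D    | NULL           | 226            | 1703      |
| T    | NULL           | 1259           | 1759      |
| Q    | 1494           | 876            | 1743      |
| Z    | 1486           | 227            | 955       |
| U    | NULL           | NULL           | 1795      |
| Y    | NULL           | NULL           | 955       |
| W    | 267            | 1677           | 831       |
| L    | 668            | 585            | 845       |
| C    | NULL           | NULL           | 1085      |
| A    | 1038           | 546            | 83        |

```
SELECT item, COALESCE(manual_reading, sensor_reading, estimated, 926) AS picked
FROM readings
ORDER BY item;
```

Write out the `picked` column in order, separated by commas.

1038, 1085, 226, 103, 1201, 668, 1494, 457, 1259, 1795, 267, 1322, 955, 1486

item=A: manual_reading=1038 → 1038
item=C: manual_reading=NULL, sensor_reading=NULL, estimated=1085 → 1085
item=D: manual_reading=NULL, sensor_reading=226 → 226
item=G: manual_reading=103 → 103
item=K: manual_reading=1201 → 1201
item=L: manual_reading=668 → 668
item=Q: manual_reading=1494 → 1494
item=S: manual_reading=457 → 457
item=T: manual_reading=NULL, sensor_reading=1259 → 1259
item=U: manual_reading=NULL, sensor_reading=NULL, estimated=1795 → 1795
item=W: manual_reading=267 → 267
item=X: manual_reading=NULL, sensor_reading=1322 → 1322
item=Y: manual_reading=NULL, sensor_reading=NULL, estimated=955 → 955
item=Z: manual_reading=1486 → 1486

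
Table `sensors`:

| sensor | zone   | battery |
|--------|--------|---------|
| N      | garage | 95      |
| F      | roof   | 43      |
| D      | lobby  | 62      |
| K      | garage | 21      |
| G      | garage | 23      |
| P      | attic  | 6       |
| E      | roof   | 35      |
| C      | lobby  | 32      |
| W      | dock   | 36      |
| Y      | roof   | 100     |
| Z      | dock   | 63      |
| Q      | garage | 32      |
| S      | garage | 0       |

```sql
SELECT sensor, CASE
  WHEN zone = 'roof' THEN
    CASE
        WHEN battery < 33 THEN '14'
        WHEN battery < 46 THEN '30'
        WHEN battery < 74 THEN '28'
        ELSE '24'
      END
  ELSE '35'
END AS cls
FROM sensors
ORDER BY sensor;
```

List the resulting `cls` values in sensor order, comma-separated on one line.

35, 35, 30, 30, 35, 35, 35, 35, 35, 35, 35, 24, 35

sensor=C: zone='lobby' → outer ELSE → 35
sensor=D: zone='lobby' → outer ELSE → 35
sensor=E: zone='roof' → inner[battery < 46] → 30
sensor=F: zone='roof' → inner[battery < 46] → 30
sensor=G: zone='garage' → outer ELSE → 35
sensor=K: zone='garage' → outer ELSE → 35
sensor=N: zone='garage' → outer ELSE → 35
sensor=P: zone='attic' → outer ELSE → 35
sensor=Q: zone='garage' → outer ELSE → 35
sensor=S: zone='garage' → outer ELSE → 35
sensor=W: zone='dock' → outer ELSE → 35
sensor=Y: zone='roof' → inner[ELSE] → 24
sensor=Z: zone='dock' → outer ELSE → 35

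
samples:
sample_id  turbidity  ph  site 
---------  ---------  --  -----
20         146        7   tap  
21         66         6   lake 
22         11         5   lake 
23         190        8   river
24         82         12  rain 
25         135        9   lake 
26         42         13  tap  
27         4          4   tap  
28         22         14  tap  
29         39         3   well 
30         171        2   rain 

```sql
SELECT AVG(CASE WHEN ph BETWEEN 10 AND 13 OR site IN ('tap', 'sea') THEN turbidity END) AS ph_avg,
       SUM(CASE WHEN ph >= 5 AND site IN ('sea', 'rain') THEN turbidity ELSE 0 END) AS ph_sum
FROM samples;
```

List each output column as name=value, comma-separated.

ph_avg=59.2, ph_sum=82

[ph_avg: ph BETWEEN 10 AND 13 OR site IN ('tap', 'sea')]
sample_id=20: ✓ → 146
sample_id=21: ✗
sample_id=22: ✗
sample_id=23: ✗
sample_id=24: ✓ → 82
sample_id=25: ✗
sample_id=26: ✓ → 42
sample_id=27: ✓ → 4
sample_id=28: ✓ → 22
sample_id=29: ✗
sample_id=30: ✗
ph_avg = (146 + 82 + 42 + 4 + 22) / 5 = 59.2
—
[ph_sum: ph >= 5 AND site IN ('sea', 'rain')]
sample_id=20: ✗
sample_id=21: ✗
sample_id=22: ✗
sample_id=23: ✗
sample_id=24: ✓ → 82
sample_id=25: ✗
sample_id=26: ✗
sample_id=27: ✗
sample_id=28: ✗
sample_id=29: ✗
sample_id=30: ✗
ph_sum = 82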